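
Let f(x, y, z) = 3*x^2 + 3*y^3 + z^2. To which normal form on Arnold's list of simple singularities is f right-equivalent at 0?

A_{2}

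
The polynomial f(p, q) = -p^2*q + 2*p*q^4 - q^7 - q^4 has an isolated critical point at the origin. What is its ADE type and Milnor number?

Type D_{5}, Milnor number mu = 5.

The Hessian of f at 0 has rank 0. Corank 2; j^3 = -p^2*q has shape L^2 M (L != M), so D-series; mu = 5 gives D_5.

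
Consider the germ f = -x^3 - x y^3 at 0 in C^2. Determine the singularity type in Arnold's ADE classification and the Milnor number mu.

Type E_7, Milnor number mu = 7.

The Hessian of f at 0 is [[0, 0], [0, 0]] with rank 0, so corank 2. A Groebner basis of the Jacobian ideal J(f) in C{x,y} is {x^3, x*y^2, 3*x^2 + y^3}; counting standard monomials gives mu = 7. Corank 2; j^3 = -x^3 is a perfect cube, so E-series; the 4-jet and mu = 7 give E_7.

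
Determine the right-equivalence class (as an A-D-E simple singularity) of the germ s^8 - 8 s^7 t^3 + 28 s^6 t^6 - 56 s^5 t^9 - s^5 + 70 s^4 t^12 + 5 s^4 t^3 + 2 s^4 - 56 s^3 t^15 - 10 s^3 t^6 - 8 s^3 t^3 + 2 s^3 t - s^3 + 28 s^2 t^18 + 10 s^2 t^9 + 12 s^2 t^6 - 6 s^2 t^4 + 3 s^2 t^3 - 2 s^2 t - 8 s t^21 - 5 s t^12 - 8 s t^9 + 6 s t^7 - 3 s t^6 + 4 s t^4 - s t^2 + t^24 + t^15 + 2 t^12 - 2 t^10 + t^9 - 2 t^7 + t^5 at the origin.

D_{9}

The Hessian of f at 0 has rank 0. Corank 2; j^3 = -s*(s + t)^2 has shape L^2 M (L != M), so D-series; mu = 9 gives D_9.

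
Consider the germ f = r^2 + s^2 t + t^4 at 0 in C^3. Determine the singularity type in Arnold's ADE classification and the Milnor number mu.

Type D5, Milnor number mu = 5.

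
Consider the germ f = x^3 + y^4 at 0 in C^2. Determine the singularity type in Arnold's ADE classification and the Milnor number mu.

Type E_{6}, Milnor number mu = 6.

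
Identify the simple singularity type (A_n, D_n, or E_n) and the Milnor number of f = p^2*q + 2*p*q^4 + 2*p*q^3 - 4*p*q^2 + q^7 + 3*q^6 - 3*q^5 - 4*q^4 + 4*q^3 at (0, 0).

Type D_7, Milnor number mu = 7.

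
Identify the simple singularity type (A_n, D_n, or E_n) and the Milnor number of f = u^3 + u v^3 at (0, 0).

The Hessian of f at 0 has rank 0. Corank 2; j^3 = u^3 is a perfect cube, so E-series; the 4-jet and mu = 7 give E_7.

Type E_{7}, Milnor number mu = 7.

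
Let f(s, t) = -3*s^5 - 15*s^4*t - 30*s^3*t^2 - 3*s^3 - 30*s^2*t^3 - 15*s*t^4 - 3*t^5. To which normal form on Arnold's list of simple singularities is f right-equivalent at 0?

E_{8}

The Hessian of f at 0 is [[0, 0], [0, 0]] with rank 0, so corank 2. A Groebner basis of the Jacobian ideal J(f) in C{s,t} is {t^5, s*t^3 + t^4/4, s^2}; counting standard monomials gives mu = 8. Corank 2; j^3 = -3*s^3 is a perfect cube, so E-series; the 5-jet and mu = 8 give E_8.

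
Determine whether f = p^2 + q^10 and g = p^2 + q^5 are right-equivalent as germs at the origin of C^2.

No.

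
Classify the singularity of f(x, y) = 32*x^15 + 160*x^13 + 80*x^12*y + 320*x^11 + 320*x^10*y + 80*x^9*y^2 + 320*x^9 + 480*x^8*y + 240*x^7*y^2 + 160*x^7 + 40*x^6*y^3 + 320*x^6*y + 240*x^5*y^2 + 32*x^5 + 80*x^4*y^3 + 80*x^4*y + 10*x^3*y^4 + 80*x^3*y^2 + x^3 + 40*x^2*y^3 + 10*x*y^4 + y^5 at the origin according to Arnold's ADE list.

E_{8}

The Hessian of f at 0 is [[0, 0], [0, 0]] with rank 0, so corank 2. A Groebner basis of the Jacobian ideal J(f) in C{x,y} is {y^5, x*y^3 + y^4/8, x^2}; counting standard monomials gives mu = 8. Corank 2; j^3 = x^3 is a perfect cube, so E-series; the 5-jet and mu = 8 give E_8.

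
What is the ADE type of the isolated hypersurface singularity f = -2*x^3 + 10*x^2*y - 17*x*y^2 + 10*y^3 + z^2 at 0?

D_4

The Hessian of f at 0 has rank 1. Corank 2; j^3 = -(x - 2*y)*(2*x^2 - 6*x*y + 5*y^2) splits into three distinct lines over C (the quadratic factor has nonzero discriminant), so D_4.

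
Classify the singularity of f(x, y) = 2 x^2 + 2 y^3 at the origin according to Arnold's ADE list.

A2

The Hessian of f at 0 is [[4, 0], [0, 0]] with rank 1, so corank 1. A Groebner basis of the Jacobian ideal J(f) in C{x,y} is {y^2, x}; counting standard monomials gives mu = 2. Corank 1: A-series; mu = 2 gives A_2.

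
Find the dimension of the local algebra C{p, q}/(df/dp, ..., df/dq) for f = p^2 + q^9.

8

The Hessian of f at 0 is [[2, 0], [0, 0]] with rank 1, so corank 1. A Groebner basis of the Jacobian ideal J(f) in C{p,q} is {q^8, p}; counting standard monomials gives mu = 8. Corank 1: A-series; mu = 8 gives A_8.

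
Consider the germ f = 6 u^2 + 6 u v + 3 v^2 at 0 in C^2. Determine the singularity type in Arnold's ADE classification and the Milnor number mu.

Type A_1, Milnor number mu = 1.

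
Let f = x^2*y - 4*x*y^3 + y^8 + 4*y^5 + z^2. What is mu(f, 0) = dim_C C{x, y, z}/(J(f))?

9

The Hessian of f at 0 has rank 1. Corank 2; j^3 = x^2*y has shape L^2 M (L != M), so D-series; mu = 9 gives D_9.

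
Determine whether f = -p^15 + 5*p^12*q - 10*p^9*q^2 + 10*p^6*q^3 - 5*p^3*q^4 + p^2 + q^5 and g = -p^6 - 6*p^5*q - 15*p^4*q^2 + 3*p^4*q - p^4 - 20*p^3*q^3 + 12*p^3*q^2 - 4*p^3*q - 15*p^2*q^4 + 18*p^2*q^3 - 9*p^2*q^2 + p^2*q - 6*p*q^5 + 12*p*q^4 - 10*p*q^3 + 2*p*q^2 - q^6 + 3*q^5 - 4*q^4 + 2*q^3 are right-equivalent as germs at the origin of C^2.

No.

The Hessian of f at 0 is [[2, 0], [0, 0]] with rank 1, so corank 1. A Groebner basis of the Jacobian ideal J(f) in C{p,q} is {q^4, p}; counting standard monomials gives mu = 4. Corank 1: A-series; mu = 4 gives A_4. The Hessian of g at 0 is [[0, 0], [0, 0]] with rank 0, so corank 2. A Groebner basis of the Jacobian ideal J(g) in C{p,q} is {q^3, p^2 + 2*q^2, p*q + q^2}; counting standard monomials gives mu = 4. Corank 2; j^3 = q*(p^2 + 2*p*q + 2*q^2) splits into three distinct lines over C (the quadratic factor has nonzero discriminant), so D_4. f is A_4 but g is D_4, hence not right-equivalent.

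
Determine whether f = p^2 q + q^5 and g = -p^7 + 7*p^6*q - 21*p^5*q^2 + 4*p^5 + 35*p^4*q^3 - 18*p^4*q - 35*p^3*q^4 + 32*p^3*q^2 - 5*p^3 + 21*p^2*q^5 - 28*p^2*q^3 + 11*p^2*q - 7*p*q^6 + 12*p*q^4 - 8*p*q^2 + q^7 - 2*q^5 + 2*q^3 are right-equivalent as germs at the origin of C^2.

No.

The Hessian of f at 0 has rank 0. Corank 2; j^3 = p^2*q has shape L^2 M (L != M), so D-series; mu = 6 gives D_6. The Hessian of g at 0 has rank 0. Corank 2; j^3 = -(p - q)*(5*p^2 - 6*p*q + 2*q^2) splits into three distinct lines over C (the quadratic factor has nonzero discriminant), so D_4. f is D_6 but g is D_4, hence not right-equivalent.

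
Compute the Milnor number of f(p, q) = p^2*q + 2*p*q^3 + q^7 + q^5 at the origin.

8

The Hessian of f at 0 has rank 0. Corank 2; j^3 = p^2*q has shape L^2 M (L != M), so D-series; mu = 8 gives D_8.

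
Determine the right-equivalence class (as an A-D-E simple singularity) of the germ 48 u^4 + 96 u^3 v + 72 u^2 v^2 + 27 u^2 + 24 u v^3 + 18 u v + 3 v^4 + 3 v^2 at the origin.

A3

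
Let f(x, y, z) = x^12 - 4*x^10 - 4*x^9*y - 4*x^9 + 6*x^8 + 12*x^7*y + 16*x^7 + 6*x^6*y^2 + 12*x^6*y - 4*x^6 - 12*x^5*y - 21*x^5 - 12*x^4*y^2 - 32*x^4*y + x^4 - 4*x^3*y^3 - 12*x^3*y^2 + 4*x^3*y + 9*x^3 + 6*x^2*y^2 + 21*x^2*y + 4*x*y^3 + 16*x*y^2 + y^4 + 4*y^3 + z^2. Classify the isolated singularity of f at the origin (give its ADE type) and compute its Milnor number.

The Hessian of f at 0 has rank 1. Corank 2; j^3 = (x + y)*(3*x + 2*y)^2 has shape L^2 M (L != M), so D-series; mu = 5 gives D_5.

Type D_{5}, Milnor number mu = 5.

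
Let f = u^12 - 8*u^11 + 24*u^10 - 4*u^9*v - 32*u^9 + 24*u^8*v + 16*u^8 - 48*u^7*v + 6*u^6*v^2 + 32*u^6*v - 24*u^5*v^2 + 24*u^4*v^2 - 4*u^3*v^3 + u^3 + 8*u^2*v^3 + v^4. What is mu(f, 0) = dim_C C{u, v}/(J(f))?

6

The Hessian of f at 0 is [[0, 0], [0, 0]] with rank 0, so corank 2. A Groebner basis of the Jacobian ideal J(f) in C{u,v} is {v^3, u^2}; counting standard monomials gives mu = 6. Corank 2; j^3 = u^3 is a perfect cube, so E-series; the 4-jet and mu = 6 give E_6.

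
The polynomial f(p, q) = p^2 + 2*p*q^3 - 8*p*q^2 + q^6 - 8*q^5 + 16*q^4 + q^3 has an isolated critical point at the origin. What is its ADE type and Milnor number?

Type A2, Milnor number mu = 2.

The Hessian of f at 0 has rank 1. Corank 1: A-series; mu = 2 gives A_2.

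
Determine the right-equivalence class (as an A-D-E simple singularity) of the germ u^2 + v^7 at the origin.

A6

The Hessian of f at 0 is [[2, 0], [0, 0]] with rank 1, so corank 1. A Groebner basis of the Jacobian ideal J(f) in C{u,v} is {v^6, u}; counting standard monomials gives mu = 6. Corank 1: A-series; mu = 6 gives A_6.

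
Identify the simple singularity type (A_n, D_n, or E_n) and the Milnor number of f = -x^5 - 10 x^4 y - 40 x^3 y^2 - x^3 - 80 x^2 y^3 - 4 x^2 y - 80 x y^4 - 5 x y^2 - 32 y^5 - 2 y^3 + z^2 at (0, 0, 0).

The Hessian of f at 0 is [[0, 0, 0], [0, 0, 0], [0, 0, 2]] with rank 1, so corank 2. A Groebner basis of the Jacobian ideal J(f) in C{x,y,z} is {-x*y/5 + y^4 - y^2/5, x*y^2 + y^3, x^2 + 3*x*y + 2*y^2, z}; counting standard monomials gives mu = 6. Corank 2; j^3 = -(x + y)^2*(x + 2*y) has shape L^2 M (L != M), so D-series; mu = 6 gives D_6.

Type D6, Milnor number mu = 6.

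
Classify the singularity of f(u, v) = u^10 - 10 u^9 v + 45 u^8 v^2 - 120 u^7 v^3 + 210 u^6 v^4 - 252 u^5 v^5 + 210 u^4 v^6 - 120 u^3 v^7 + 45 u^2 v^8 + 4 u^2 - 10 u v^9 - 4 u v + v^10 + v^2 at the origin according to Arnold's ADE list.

The Hessian of f at 0 has rank 1. Corank 1: A-series; mu = 9 gives A_9.

A9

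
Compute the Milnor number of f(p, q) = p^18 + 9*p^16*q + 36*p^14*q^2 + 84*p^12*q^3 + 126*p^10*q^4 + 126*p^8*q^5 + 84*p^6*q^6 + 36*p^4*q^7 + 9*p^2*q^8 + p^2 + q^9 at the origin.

The Hessian of f at 0 has rank 1. Corank 1: A-series; mu = 8 gives A_8.

8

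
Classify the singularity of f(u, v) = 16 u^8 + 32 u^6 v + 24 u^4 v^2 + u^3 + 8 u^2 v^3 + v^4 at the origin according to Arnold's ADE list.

E6

The Hessian of f at 0 has rank 0. Corank 2; j^3 = u^3 is a perfect cube, so E-series; the 4-jet and mu = 6 give E_6.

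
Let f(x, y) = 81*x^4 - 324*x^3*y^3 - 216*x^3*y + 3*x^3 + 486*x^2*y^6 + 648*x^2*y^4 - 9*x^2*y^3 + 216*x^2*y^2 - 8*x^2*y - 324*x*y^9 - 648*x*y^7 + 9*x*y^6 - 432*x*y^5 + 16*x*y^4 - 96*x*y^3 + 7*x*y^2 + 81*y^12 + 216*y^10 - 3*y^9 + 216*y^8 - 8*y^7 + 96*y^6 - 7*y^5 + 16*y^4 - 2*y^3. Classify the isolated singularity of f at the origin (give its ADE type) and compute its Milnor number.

Type D_{5}, Milnor number mu = 5.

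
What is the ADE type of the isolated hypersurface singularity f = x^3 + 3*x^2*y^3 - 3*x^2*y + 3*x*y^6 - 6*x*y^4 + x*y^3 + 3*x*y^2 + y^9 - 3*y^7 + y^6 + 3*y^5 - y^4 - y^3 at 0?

E_7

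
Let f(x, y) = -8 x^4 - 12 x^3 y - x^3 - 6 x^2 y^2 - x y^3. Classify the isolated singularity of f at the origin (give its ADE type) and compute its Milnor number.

Type E7, Milnor number mu = 7.

The Hessian of f at 0 is [[0, 0], [0, 0]] with rank 0, so corank 2. A Groebner basis of the Jacobian ideal J(f) in C{x,y} is {3*x^2/4 + y^4 + y^3/4, x^3, x^2*y - x^2/4 - y^3/12, x^2 + x*y^2 + y^3/3}; counting standard monomials gives mu = 7. Corank 2; j^3 = -x^3 is a perfect cube, so E-series; the 4-jet and mu = 7 give E_7.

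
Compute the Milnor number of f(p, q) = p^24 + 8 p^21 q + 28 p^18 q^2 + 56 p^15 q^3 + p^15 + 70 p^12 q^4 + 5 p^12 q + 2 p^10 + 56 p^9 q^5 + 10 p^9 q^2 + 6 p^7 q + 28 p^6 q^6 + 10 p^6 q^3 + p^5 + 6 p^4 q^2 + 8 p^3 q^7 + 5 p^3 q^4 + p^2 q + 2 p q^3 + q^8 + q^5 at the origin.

9

The Hessian of f at 0 is [[0, 0], [0, 0]] with rank 0, so corank 2. A Groebner basis of the Jacobian ideal J(f) in C{p,q} is {p^4, p^3*q - p^2/8 - p*q^2/8, p^3 + p^2*q^2, p*q + q^3}; counting standard monomials gives mu = 9. Corank 2; j^3 = p^2*q has shape L^2 M (L != M), so D-series; mu = 9 gives D_9.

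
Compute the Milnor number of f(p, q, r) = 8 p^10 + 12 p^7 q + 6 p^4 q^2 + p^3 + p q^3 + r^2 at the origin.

7

The Hessian of f at 0 has rank 1. Corank 2; j^3 = p^3 is a perfect cube, so E-series; the 4-jet and mu = 7 give E_7.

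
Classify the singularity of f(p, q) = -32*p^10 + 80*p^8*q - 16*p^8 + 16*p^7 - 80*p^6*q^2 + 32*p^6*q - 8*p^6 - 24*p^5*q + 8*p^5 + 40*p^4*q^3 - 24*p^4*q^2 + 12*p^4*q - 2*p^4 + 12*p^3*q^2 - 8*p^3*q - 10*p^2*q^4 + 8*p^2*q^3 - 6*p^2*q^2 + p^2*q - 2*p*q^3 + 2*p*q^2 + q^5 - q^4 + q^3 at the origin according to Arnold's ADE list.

D5

The Hessian of f at 0 has rank 0. Corank 2; j^3 = q*(p + q)^2 has shape L^2 M (L != M), so D-series; mu = 5 gives D_5.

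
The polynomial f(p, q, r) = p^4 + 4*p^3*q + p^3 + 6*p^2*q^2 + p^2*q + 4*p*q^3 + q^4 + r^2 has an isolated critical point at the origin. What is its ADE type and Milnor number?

The Hessian of f at 0 has rank 1. Corank 2; j^3 = p^2*(p + q) has shape L^2 M (L != M), so D-series; mu = 5 gives D_5.

Type D_{5}, Milnor number mu = 5.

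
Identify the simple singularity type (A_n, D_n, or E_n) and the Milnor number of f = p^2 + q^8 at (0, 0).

The Hessian of f at 0 is [[2, 0], [0, 0]] with rank 1, so corank 1. A Groebner basis of the Jacobian ideal J(f) in C{p,q} is {q^7, p}; counting standard monomials gives mu = 7. Corank 1: A-series; mu = 7 gives A_7.

Type A7, Milnor number mu = 7.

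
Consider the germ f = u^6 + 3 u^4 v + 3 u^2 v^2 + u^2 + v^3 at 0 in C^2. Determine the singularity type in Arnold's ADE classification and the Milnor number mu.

The Hessian of f at 0 has rank 1. Corank 1: A-series; mu = 2 gives A_2.

Type A_2, Milnor number mu = 2.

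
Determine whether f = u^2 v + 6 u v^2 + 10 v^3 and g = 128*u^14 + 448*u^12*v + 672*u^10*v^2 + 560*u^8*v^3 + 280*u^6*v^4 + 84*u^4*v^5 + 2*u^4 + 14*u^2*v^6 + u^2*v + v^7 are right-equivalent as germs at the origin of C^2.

No.

The Hessian of f at 0 is [[0, 0], [0, 0]] with rank 0, so corank 2. A Groebner basis of the Jacobian ideal J(f) in C{u,v} is {v^3, u^2 - 6*v^2, u*v + 3*v^2}; counting standard monomials gives mu = 4. Corank 2; j^3 = v*(u^2 + 6*u*v + 10*v^2) splits into three distinct lines over C (the quadratic factor has nonzero discriminant), so D_4. The Hessian of g at 0 is [[0, 0], [0, 0]] with rank 0, so corank 2. A Groebner basis of the Jacobian ideal J(g) in C{u,v} is {u^2/7 + v^6, u^3, u*v}; counting standard monomials gives mu = 8. Corank 2; j^3 = u^2*v has shape L^2 M (L != M), so D-series; mu = 8 gives D_8. f is D_4 but g is D_8, hence not right-equivalent.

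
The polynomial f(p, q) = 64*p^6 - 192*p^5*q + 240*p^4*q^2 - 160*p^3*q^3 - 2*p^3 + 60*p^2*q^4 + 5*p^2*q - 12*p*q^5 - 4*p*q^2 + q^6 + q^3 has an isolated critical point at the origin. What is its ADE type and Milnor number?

The Hessian of f at 0 has rank 0. Corank 2; j^3 = -(p - q)^2*(2*p - q) has shape L^2 M (L != M), so D-series; mu = 7 gives D_7.

Type D7, Milnor number mu = 7.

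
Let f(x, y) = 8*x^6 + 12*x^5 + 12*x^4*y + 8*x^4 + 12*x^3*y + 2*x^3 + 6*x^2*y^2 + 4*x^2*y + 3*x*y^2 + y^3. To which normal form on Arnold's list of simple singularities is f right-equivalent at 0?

D_{4}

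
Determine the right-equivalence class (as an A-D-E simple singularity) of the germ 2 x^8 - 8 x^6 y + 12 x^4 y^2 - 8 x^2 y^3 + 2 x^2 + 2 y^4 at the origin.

A_3

The Hessian of f at 0 has rank 1. Corank 1: A-series; mu = 3 gives A_3.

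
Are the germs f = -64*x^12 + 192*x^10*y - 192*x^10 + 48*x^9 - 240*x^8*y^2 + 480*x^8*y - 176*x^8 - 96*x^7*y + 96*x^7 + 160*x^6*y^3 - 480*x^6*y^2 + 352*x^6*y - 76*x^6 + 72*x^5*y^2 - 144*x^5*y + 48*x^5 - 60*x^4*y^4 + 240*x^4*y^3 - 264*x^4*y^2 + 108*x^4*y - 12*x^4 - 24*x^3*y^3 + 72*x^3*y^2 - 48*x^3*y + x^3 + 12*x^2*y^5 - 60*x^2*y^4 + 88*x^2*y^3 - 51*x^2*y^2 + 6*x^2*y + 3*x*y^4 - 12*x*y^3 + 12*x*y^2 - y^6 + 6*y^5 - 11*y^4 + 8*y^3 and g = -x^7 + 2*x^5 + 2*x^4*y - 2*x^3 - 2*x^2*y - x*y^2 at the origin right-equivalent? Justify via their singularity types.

No.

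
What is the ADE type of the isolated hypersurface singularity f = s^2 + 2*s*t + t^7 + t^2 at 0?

The Hessian of f at 0 has rank 1. Corank 1: A-series; mu = 6 gives A_6.

A6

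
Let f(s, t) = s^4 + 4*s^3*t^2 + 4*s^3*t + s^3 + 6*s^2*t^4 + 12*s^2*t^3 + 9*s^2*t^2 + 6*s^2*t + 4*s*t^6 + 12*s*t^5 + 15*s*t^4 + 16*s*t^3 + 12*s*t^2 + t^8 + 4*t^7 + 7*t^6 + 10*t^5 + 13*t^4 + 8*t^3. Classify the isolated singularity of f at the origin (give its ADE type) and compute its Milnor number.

The Hessian of f at 0 has rank 0. Corank 2; j^3 = (s + 2*t)^3 is a perfect cube, so E-series; the 4-jet and mu = 6 give E_6.

Type E_{6}, Milnor number mu = 6.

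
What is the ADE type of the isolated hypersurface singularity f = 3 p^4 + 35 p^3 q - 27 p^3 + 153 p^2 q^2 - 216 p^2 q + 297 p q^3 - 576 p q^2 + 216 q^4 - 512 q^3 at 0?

The Hessian of f at 0 has rank 0. Corank 2; j^3 = -(3*p + 8*q)^3 is a perfect cube, so E-series; the 4-jet and mu = 7 give E_7.

E_{7}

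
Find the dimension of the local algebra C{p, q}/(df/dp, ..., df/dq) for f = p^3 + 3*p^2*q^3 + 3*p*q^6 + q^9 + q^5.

8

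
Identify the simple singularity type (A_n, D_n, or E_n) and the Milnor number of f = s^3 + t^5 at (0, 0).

Type E_8, Milnor number mu = 8.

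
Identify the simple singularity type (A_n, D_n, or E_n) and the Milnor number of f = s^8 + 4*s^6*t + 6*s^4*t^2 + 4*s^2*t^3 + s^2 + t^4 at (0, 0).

Type A_{3}, Milnor number mu = 3.

The Hessian of f at 0 has rank 1. Corank 1: A-series; mu = 3 gives A_3.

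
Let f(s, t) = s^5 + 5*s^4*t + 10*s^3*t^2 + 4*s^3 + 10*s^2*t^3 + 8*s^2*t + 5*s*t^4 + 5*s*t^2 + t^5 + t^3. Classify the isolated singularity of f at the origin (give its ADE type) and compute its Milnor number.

Type D_6, Milnor number mu = 6.

The Hessian of f at 0 has rank 0. Corank 2; j^3 = (s + t)*(2*s + t)^2 has shape L^2 M (L != M), so D-series; mu = 6 gives D_6.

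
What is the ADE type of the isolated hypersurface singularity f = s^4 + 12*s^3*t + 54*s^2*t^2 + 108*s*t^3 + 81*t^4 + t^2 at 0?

A_{3}

The Hessian of f at 0 is [[0, 0], [0, 2]] with rank 1, so corank 1. A Groebner basis of the Jacobian ideal J(f) in C{s,t} is {s^3, t}; counting standard monomials gives mu = 3. Corank 1: A-series; mu = 3 gives A_3.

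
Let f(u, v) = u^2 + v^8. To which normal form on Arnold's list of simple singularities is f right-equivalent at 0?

The Hessian of f at 0 is [[2, 0], [0, 0]] with rank 1, so corank 1. A Groebner basis of the Jacobian ideal J(f) in C{u,v} is {v^7, u}; counting standard monomials gives mu = 7. Corank 1: A-series; mu = 7 gives A_7.

A_7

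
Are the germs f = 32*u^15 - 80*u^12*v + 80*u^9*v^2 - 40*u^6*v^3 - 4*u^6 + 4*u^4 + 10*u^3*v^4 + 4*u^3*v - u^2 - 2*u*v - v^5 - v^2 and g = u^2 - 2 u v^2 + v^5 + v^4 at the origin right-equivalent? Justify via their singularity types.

Yes.

The Hessian of f at 0 has rank 1. Corank 1: A-series; mu = 4 gives A_4. The Hessian of g at 0 has rank 1. Corank 1: A-series; mu = 4 gives A_4. Both have type A_4, hence right-equivalent.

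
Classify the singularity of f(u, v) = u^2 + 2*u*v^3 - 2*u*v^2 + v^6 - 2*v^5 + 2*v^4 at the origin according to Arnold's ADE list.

The Hessian of f at 0 has rank 1. Corank 1: A-series; mu = 3 gives A_3.

A3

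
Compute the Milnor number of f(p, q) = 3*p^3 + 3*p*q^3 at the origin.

7

The Hessian of f at 0 has rank 0. Corank 2; j^3 = 3*p^3 is a perfect cube, so E-series; the 4-jet and mu = 7 give E_7.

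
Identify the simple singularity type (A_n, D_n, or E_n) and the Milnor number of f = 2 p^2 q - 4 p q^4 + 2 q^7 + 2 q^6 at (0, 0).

Type D_7, Milnor number mu = 7.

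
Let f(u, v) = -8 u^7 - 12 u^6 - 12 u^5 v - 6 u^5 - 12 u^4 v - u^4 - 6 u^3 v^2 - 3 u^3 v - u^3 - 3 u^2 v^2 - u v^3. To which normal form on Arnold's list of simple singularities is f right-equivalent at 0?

The Hessian of f at 0 has rank 0. Corank 2; j^3 = -u^3 is a perfect cube, so E-series; the 4-jet and mu = 7 give E_7.

E_7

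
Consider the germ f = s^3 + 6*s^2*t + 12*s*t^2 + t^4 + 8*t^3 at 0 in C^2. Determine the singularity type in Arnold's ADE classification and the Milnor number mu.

Type E_6, Milnor number mu = 6.

The Hessian of f at 0 is [[0, 0], [0, 0]] with rank 0, so corank 2. A Groebner basis of the Jacobian ideal J(f) in C{s,t} is {t^3, s^2 + 4*s*t + 4*t^2}; counting standard monomials gives mu = 6. Corank 2; j^3 = (s + 2*t)^3 is a perfect cube, so E-series; the 4-jet and mu = 6 give E_6.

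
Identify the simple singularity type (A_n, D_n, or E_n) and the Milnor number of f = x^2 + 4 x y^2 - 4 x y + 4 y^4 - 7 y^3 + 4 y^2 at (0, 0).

Type A_{2}, Milnor number mu = 2.

The Hessian of f at 0 has rank 1. Corank 1: A-series; mu = 2 gives A_2.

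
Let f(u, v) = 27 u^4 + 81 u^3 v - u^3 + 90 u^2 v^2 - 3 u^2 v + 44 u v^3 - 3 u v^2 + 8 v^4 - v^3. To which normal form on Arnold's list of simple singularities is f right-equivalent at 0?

The Hessian of f at 0 has rank 0. Corank 2; j^3 = -(u + v)^3 is a perfect cube, so E-series; the 4-jet and mu = 7 give E_7.

E7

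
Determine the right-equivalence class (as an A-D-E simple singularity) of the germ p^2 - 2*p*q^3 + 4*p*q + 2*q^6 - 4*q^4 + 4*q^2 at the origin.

A_5

The Hessian of f at 0 is [[2, 4], [4, 8]] with rank 1, so corank 1. A Groebner basis of the Jacobian ideal J(f) in C{p,q} is {p*q^2 + 2*p + 4*q, -p + q^3 - 2*q, p^2 + 4*p*q + 4*q^2}; counting standard monomials gives mu = 5. Corank 1: A-series; mu = 5 gives A_5.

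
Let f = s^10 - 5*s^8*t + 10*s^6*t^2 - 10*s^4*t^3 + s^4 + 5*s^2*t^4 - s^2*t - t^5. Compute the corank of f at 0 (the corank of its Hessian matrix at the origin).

Hessian at 0 has rank 0.

2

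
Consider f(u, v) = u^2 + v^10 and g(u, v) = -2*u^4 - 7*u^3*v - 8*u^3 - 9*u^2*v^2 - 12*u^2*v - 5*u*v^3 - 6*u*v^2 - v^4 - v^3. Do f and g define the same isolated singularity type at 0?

No.

The Hessian of f at 0 is [[2, 0], [0, 0]] with rank 1, so corank 1. A Groebner basis of the Jacobian ideal J(f) in C{u,v} is {v^9, u}; counting standard monomials gives mu = 9. Corank 1: A-series; mu = 9 gives A_9. The Hessian of g at 0 is [[0, 0], [0, 0]] with rank 0, so corank 2. A Groebner basis of the Jacobian ideal J(g) in C{u,v} is {768*u^2 + 768*u*v + v^4 + 8*v^3 + 192*v^2, u^3 + 36*u^2 + 36*u*v + v^3/2 + 9*v^2, u^2*v - 40*u^2 - 40*u*v - 2*v^3/3 - 10*v^2, 32*u^2 + u*v^2 + 32*u*v + 5*v^3/6 + 8*v^2}; counting standard monomials gives mu = 7. Corank 2; j^3 = -(2*u + v)^3 is a perfect cube, so E-series; the 4-jet and mu = 7 give E_7. f is A_9 but g is E_7, hence not right-equivalent.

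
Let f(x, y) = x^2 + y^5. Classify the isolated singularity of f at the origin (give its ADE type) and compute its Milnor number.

Type A4, Milnor number mu = 4.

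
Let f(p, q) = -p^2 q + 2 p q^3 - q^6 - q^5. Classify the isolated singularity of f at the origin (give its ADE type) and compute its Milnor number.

Type D_7, Milnor number mu = 7.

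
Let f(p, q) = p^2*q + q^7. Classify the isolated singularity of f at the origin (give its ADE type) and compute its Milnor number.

Type D8, Milnor number mu = 8.

The Hessian of f at 0 has rank 0. Corank 2; j^3 = p^2*q has shape L^2 M (L != M), so D-series; mu = 8 gives D_8.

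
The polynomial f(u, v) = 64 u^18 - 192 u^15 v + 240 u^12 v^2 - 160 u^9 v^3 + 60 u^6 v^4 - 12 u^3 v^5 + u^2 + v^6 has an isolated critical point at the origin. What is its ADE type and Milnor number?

Type A_5, Milnor number mu = 5.

The Hessian of f at 0 is [[2, 0], [0, 0]] with rank 1, so corank 1. A Groebner basis of the Jacobian ideal J(f) in C{u,v} is {v^5, u}; counting standard monomials gives mu = 5. Corank 1: A-series; mu = 5 gives A_5.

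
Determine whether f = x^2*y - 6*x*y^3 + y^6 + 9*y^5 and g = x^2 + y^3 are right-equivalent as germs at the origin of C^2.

The Hessian of f at 0 has rank 0. Corank 2; j^3 = x^2*y has shape L^2 M (L != M), so D-series; mu = 7 gives D_7. The Hessian of g at 0 has rank 1. Corank 1: A-series; mu = 2 gives A_2. f is D_7 but g is A_2, hence not right-equivalent.

No.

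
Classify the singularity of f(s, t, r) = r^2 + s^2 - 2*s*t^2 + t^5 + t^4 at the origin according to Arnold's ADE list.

The Hessian of f at 0 has rank 2. Corank 1: A-series; mu = 4 gives A_4.

A_4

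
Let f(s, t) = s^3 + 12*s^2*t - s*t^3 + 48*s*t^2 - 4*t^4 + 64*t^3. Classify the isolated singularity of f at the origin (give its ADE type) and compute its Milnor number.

Type E_7, Milnor number mu = 7.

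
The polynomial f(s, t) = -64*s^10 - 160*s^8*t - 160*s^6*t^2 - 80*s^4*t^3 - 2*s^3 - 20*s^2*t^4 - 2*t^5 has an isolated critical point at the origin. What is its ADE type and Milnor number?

The Hessian of f at 0 has rank 0. Corank 2; j^3 = -2*s^3 is a perfect cube, so E-series; the 5-jet and mu = 8 give E_8.

Type E8, Milnor number mu = 8.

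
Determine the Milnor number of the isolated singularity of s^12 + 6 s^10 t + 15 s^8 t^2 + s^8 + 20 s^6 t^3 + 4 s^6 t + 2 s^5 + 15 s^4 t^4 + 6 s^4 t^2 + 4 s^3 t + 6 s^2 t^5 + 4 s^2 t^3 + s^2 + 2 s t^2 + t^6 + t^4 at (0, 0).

5

The Hessian of f at 0 has rank 1. Corank 1: A-series; mu = 5 gives A_5.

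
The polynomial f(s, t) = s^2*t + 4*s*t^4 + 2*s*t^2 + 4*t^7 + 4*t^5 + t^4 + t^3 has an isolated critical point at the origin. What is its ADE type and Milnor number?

Type D5, Milnor number mu = 5.

The Hessian of f at 0 has rank 0. Corank 2; j^3 = t*(s + t)^2 has shape L^2 M (L != M), so D-series; mu = 5 gives D_5.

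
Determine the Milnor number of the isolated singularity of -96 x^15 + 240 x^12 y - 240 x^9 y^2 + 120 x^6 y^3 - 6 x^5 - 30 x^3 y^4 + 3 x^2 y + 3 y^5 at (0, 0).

6

The Hessian of f at 0 has rank 0. Corank 2; j^3 = 3*x^2*y has shape L^2 M (L != M), so D-series; mu = 6 gives D_6.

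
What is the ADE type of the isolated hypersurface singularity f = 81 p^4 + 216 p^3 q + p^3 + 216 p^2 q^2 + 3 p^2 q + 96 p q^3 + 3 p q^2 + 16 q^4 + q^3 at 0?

The Hessian of f at 0 is [[0, 0], [0, 0]] with rank 0, so corank 2. A Groebner basis of the Jacobian ideal J(f) in C{p,q} is {q^4, p*q^2 + 8*q^3/9, p^2 + 2*p*q + q^2}; counting standard monomials gives mu = 6. Corank 2; j^3 = (p + q)^3 is a perfect cube, so E-series; the 4-jet and mu = 6 give E_6.

E_6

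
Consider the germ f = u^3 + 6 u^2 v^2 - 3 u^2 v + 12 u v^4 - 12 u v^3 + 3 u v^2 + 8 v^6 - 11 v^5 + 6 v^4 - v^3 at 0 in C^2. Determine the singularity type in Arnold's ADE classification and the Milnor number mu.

The Hessian of f at 0 has rank 0. Corank 2; j^3 = (u - v)^3 is a perfect cube, so E-series; the 5-jet and mu = 8 give E_8.

Type E_{8}, Milnor number mu = 8.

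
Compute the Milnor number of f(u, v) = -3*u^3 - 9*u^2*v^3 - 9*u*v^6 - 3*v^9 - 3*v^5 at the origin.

8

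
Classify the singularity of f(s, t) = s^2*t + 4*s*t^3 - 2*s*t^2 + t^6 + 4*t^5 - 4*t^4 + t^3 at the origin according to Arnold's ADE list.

D_{7}

The Hessian of f at 0 is [[0, 0], [0, 0]] with rank 0, so corank 2. A Groebner basis of the Jacobian ideal J(f) in C{s,t} is {s^3 + 2*s^2 + s*t^2 - 3*s*t + t^2, s^2*t + 2*s^2/3 - 2*s*t^2/3 - 7*s*t/6 + t^2/2, s*t/2 + t^3 - t^2/2}; counting standard monomials gives mu = 7. Corank 2; j^3 = t*(s - t)^2 has shape L^2 M (L != M), so D-series; mu = 7 gives D_7.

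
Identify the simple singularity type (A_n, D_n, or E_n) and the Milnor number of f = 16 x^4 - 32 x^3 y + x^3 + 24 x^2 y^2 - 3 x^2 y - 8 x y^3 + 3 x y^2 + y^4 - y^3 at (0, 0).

Type E_{6}, Milnor number mu = 6.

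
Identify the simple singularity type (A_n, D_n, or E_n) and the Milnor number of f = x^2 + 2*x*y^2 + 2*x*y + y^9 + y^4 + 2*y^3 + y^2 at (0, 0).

Type A_8, Milnor number mu = 8.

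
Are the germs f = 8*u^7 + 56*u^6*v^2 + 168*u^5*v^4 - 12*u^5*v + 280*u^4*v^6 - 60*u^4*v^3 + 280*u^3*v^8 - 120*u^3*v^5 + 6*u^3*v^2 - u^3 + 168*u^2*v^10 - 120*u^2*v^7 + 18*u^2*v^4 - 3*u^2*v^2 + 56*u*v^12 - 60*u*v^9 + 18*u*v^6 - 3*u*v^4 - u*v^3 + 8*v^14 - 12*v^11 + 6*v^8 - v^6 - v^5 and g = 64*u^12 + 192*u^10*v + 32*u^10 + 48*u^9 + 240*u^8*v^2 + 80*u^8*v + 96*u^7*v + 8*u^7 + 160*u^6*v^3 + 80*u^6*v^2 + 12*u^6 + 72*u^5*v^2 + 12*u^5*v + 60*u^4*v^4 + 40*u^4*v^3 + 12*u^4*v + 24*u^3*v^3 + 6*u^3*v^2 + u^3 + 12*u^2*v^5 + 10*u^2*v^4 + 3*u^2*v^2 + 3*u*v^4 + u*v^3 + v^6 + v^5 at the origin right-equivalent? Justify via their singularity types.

Yes.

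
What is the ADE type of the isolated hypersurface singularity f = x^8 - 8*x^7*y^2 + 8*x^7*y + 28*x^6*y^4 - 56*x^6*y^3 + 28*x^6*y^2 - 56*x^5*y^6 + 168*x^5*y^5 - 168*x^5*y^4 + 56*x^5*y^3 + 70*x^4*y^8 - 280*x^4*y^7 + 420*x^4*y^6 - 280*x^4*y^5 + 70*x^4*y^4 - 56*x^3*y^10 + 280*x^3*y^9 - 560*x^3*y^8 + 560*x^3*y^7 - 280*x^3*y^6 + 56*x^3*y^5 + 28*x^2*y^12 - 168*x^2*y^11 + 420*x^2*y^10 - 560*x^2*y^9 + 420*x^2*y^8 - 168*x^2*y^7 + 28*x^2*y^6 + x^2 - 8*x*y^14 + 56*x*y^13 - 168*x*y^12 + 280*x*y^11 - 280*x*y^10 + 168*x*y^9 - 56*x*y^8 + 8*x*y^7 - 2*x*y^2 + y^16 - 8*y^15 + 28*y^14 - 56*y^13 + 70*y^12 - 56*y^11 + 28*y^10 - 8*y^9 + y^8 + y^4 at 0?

A_{7}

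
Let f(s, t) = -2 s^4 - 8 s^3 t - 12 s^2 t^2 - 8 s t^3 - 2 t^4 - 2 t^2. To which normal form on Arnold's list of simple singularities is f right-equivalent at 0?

A3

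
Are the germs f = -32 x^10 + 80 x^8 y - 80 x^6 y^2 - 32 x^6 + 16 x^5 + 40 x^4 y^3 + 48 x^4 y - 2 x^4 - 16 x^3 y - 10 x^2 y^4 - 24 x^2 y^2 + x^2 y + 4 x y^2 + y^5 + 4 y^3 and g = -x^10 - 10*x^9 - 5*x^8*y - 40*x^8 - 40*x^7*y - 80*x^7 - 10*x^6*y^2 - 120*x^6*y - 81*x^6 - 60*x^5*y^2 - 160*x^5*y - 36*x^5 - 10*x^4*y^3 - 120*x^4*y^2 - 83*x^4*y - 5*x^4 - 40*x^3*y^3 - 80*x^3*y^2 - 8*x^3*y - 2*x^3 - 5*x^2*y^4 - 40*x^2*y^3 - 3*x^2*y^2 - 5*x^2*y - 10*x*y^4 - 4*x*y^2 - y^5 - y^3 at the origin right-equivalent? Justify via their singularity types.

Yes.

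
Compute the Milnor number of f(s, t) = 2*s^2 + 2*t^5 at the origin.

4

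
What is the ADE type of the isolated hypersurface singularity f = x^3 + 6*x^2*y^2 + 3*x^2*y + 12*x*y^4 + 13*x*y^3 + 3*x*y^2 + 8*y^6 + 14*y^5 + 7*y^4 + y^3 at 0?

The Hessian of f at 0 has rank 0. Corank 2; j^3 = (x + y)^3 is a perfect cube, so E-series; the 4-jet and mu = 7 give E_7.

E_{7}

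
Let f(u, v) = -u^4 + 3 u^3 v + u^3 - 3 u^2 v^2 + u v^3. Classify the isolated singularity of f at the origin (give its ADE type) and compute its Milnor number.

Type E7, Milnor number mu = 7.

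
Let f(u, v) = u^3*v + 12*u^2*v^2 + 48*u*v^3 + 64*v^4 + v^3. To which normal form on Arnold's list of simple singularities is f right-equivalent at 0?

E_{7}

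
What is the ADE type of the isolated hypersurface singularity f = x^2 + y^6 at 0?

The Hessian of f at 0 is [[2, 0], [0, 0]] with rank 1, so corank 1. A Groebner basis of the Jacobian ideal J(f) in C{x,y} is {y^5, x}; counting standard monomials gives mu = 5. Corank 1: A-series; mu = 5 gives A_5.

A_{5}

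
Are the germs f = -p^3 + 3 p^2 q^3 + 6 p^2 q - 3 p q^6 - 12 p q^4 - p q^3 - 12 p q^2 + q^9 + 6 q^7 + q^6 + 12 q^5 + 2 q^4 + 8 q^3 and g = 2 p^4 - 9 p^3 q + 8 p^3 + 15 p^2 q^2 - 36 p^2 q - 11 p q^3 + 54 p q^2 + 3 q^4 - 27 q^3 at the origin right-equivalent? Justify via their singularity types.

Yes.

The Hessian of f at 0 has rank 0. Corank 2; j^3 = -(p - 2*q)^3 is a perfect cube, so E-series; the 4-jet and mu = 7 give E_7. The Hessian of g at 0 has rank 0. Corank 2; j^3 = (2*p - 3*q)^3 is a perfect cube, so E-series; the 4-jet and mu = 7 give E_7. Both have type E_7, hence right-equivalent.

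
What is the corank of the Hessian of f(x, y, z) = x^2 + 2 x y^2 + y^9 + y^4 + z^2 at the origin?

1

Hessian at 0 has rank 2.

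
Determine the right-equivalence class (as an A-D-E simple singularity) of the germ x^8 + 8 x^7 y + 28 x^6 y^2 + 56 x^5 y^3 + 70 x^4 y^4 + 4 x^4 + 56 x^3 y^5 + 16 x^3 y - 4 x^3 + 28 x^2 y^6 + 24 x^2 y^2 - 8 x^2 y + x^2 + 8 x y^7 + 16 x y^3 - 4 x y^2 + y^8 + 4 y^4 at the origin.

A_{7}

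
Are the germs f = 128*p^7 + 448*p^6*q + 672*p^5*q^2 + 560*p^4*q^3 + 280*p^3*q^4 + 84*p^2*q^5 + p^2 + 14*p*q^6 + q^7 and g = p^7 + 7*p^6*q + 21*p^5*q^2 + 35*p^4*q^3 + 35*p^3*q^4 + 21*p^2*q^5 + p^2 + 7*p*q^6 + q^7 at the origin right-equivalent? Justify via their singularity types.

The Hessian of f at 0 has rank 1. Corank 1: A-series; mu = 6 gives A_6. The Hessian of g at 0 has rank 1. Corank 1: A-series; mu = 6 gives A_6. Both have type A_6, hence right-equivalent.

Yes.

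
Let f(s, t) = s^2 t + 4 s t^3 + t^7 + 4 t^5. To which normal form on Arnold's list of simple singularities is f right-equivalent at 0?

D_8

The Hessian of f at 0 is [[0, 0], [0, 0]] with rank 0, so corank 2. A Groebner basis of the Jacobian ideal J(f) in C{s,t} is {s^2*t^2 + 4*s^2/7 + 8*s*t^2/7, s^3 - 8*s^2/7 - 16*s*t^2/7, s*t/2 + t^3}; counting standard monomials gives mu = 8. Corank 2; j^3 = s^2*t has shape L^2 M (L != M), so D-series; mu = 8 gives D_8.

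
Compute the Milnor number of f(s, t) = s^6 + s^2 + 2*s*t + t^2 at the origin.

5

The Hessian of f at 0 has rank 1. Corank 1: A-series; mu = 5 gives A_5.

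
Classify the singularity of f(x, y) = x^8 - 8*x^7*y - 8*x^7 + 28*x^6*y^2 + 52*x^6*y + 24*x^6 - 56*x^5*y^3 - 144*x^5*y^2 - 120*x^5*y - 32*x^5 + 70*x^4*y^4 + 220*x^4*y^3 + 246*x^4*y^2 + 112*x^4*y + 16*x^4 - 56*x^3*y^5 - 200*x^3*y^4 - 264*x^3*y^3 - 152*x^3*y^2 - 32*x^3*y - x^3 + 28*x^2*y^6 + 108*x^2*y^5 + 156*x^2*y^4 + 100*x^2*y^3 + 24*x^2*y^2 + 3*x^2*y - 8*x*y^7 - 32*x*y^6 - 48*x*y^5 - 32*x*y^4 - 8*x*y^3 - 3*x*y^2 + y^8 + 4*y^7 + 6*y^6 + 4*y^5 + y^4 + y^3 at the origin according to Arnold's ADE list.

E_6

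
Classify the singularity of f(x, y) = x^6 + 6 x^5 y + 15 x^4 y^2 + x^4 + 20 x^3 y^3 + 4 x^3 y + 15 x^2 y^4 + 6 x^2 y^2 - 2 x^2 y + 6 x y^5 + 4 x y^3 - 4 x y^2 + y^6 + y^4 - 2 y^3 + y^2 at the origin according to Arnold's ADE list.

A5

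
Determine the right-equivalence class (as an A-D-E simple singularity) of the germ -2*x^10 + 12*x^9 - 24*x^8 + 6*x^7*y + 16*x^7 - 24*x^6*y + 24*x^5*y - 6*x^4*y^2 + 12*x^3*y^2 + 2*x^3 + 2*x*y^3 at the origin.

E_{7}

The Hessian of f at 0 is [[0, 0], [0, 0]] with rank 0, so corank 2. A Groebner basis of the Jacobian ideal J(f) in C{x,y} is {x^3, x*y^2, 3*x^2 + y^3}; counting standard monomials gives mu = 7. Corank 2; j^3 = 2*x^3 is a perfect cube, so E-series; the 4-jet and mu = 7 give E_7.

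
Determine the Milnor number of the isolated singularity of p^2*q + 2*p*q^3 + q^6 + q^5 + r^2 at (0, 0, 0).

7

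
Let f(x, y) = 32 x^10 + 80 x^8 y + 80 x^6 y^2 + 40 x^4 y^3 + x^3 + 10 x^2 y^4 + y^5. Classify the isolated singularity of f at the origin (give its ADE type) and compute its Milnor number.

The Hessian of f at 0 is [[0, 0], [0, 0]] with rank 0, so corank 2. A Groebner basis of the Jacobian ideal J(f) in C{x,y} is {y^4, x^2}; counting standard monomials gives mu = 8. Corank 2; j^3 = x^3 is a perfect cube, so E-series; the 5-jet and mu = 8 give E_8.

Type E_8, Milnor number mu = 8.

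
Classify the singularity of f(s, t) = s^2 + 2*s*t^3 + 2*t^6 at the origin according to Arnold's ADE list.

A_{5}

The Hessian of f at 0 has rank 1. Corank 1: A-series; mu = 5 gives A_5.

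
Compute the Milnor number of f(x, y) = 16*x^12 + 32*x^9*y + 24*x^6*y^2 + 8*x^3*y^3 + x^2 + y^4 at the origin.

The Hessian of f at 0 has rank 1. Corank 1: A-series; mu = 3 gives A_3.

3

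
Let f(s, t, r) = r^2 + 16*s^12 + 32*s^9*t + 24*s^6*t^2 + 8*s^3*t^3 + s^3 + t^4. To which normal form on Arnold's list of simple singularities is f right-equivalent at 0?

The Hessian of f at 0 is [[0, 0, 0], [0, 0, 0], [0, 0, 2]] with rank 1, so corank 2. A Groebner basis of the Jacobian ideal J(f) in C{s,t,r} is {t^3, s^2, r}; counting standard monomials gives mu = 6. Corank 2; j^3 = s^3 is a perfect cube, so E-series; the 4-jet and mu = 6 give E_6.

E_{6}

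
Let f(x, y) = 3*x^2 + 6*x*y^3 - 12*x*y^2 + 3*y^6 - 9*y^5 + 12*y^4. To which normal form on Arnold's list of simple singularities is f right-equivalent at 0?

A_{4}

The Hessian of f at 0 has rank 1. Corank 1: A-series; mu = 4 gives A_4.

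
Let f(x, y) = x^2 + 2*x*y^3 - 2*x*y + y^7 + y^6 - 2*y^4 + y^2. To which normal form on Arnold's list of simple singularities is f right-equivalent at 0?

The Hessian of f at 0 is [[2, -2], [-2, 2]] with rank 1, so corank 1. A Groebner basis of the Jacobian ideal J(f) in C{x,y} is {x + y^3 - y, x^2 - 2*x*y + y^2}; counting standard monomials gives mu = 6. Corank 1: A-series; mu = 6 gives A_6.

A6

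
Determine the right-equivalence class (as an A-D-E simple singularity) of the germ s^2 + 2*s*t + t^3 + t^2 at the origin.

A_2

The Hessian of f at 0 is [[2, 2], [2, 2]] with rank 1, so corank 1. A Groebner basis of the Jacobian ideal J(f) in C{s,t} is {t^2, s + t}; counting standard monomials gives mu = 2. Corank 1: A-series; mu = 2 gives A_2.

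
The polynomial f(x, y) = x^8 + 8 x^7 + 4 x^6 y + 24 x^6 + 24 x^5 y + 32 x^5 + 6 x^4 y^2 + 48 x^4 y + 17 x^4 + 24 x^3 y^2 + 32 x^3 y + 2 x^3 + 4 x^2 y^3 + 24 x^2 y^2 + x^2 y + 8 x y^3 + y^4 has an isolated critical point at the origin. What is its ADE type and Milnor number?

Type D5, Milnor number mu = 5.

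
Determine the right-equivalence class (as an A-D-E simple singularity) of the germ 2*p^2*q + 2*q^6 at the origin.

D_{7}

The Hessian of f at 0 is [[0, 0], [0, 0]] with rank 0, so corank 2. A Groebner basis of the Jacobian ideal J(f) in C{p,q} is {p^2/6 + q^5, p^3, p*q}; counting standard monomials gives mu = 7. Corank 2; j^3 = 2*p^2*q has shape L^2 M (L != M), so D-series; mu = 7 gives D_7.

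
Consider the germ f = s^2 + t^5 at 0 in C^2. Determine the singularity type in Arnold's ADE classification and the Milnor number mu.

Type A4, Milnor number mu = 4.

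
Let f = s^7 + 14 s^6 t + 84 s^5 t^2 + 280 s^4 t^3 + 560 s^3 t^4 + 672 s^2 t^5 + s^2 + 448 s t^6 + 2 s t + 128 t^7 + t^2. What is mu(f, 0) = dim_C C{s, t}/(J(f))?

The Hessian of f at 0 is [[2, 2], [2, 2]] with rank 1, so corank 1. A Groebner basis of the Jacobian ideal J(f) in C{s,t} is {t^6, s + t}; counting standard monomials gives mu = 6. Corank 1: A-series; mu = 6 gives A_6.

6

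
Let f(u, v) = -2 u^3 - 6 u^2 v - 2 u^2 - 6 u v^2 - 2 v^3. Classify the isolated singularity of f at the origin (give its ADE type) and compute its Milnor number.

The Hessian of f at 0 has rank 1. Corank 1: A-series; mu = 2 gives A_2.

Type A2, Milnor number mu = 2.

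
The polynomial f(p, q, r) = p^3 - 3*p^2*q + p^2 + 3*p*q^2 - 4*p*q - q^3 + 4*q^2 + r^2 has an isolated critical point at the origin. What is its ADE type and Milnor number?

Type A2, Milnor number mu = 2.

The Hessian of f at 0 is [[2, -4, 0], [-4, 8, 0], [0, 0, 2]] with rank 2, so corank 1. A Groebner basis of the Jacobian ideal J(f) in C{p,q,r} is {q^2, p - 2*q, r}; counting standard monomials gives mu = 2. Corank 1: A-series; mu = 2 gives A_2.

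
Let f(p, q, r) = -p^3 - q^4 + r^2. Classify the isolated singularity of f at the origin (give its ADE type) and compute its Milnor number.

Type E_6, Milnor number mu = 6.

The Hessian of f at 0 has rank 1. Corank 2; j^3 = -p^3 is a perfect cube, so E-series; the 4-jet and mu = 6 give E_6.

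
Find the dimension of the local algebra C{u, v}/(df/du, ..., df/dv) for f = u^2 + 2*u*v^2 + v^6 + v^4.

5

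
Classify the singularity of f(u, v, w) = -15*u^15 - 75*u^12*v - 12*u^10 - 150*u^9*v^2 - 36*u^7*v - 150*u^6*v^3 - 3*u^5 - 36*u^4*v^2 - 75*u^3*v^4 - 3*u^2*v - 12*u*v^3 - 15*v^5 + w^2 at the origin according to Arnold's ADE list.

D_6

The Hessian of f at 0 is [[0, 0, 0], [0, 0, 0], [0, 0, 2]] with rank 1, so corank 2. A Groebner basis of the Jacobian ideal J(f) in C{u,v,w} is {u^3, u^2*v, -2*u^2 + u*v^2, u*v/2 + v^3, w}; counting standard monomials gives mu = 6. Corank 2; j^3 = -3*u^2*v has shape L^2 M (L != M), so D-series; mu = 6 gives D_6.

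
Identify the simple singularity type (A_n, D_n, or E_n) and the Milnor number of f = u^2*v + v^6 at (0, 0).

Type D_{7}, Milnor number mu = 7.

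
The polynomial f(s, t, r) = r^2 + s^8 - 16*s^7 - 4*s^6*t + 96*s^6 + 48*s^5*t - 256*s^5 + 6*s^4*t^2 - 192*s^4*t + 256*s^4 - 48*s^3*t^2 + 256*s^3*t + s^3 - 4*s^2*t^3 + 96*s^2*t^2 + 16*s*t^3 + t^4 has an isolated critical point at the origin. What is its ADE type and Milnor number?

Type E_{6}, Milnor number mu = 6.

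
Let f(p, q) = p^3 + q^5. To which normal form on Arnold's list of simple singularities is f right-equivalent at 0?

E8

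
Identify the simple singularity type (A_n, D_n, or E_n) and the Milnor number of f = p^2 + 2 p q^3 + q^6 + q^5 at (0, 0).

The Hessian of f at 0 has rank 1. Corank 1: A-series; mu = 4 gives A_4.

Type A4, Milnor number mu = 4.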